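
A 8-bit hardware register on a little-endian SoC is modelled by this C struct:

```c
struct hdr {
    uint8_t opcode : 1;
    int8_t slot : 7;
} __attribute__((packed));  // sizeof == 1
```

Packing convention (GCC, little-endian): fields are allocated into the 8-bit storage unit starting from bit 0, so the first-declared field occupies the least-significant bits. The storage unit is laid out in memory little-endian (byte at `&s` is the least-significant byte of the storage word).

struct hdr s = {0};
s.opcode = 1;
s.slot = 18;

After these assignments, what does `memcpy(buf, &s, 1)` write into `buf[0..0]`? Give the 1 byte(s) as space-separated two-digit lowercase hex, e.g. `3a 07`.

25

[0+:1] opcode=1 & 0x1 = 0x1; word=0x01
[1+:7] slot=18 & 0x7f = 0x12; word=0x25
word = 0x25 → little-endian bytes:
  [0]=0x25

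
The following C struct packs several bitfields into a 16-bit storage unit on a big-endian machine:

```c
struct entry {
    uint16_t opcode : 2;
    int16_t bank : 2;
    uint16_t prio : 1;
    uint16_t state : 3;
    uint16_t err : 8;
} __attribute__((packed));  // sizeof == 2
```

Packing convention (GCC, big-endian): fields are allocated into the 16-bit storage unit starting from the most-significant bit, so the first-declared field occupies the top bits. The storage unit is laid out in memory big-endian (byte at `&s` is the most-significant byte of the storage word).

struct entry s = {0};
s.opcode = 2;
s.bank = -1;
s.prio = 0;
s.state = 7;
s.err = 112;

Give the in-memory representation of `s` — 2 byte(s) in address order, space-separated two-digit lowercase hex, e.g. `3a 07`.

opcode (2b) val=2 bits=0x2 at bit 14: 0x8000
bank (2b) val=-1 bits=0x3 at bit 12: 0xb000
prio (1b) val=0 bits=0x0 at bit 11: 0xb000
state (3b) val=7 bits=0x7 at bit 8: 0xb700
err (8b) val=112 bits=0x70 at bit 0: 0xb770
word = 0xb770 → big-endian bytes:
  [0]=0xb7  [1]=0x70

b7 70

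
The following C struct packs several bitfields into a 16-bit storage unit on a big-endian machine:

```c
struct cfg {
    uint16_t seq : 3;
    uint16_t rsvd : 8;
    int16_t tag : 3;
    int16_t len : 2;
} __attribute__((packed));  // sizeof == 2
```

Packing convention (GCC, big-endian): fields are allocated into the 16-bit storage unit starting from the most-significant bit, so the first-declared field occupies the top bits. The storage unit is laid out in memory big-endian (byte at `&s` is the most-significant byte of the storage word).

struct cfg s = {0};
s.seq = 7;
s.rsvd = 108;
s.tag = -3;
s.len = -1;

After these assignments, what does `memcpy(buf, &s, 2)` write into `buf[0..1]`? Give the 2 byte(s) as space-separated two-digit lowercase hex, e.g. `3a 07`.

ed 97

seq:3 = 7 → 0x7 << 13 → word 0xe000
rsvd:8 = 108 → 0x6c << 5 → word 0xed80
tag:3 = -3 → 0x5 << 2 → word 0xed94
len:2 = -1 → 0x3 << 0 → word 0xed97
word = 0xed97 → big-endian bytes:
  [0]=0xed  [1]=0x97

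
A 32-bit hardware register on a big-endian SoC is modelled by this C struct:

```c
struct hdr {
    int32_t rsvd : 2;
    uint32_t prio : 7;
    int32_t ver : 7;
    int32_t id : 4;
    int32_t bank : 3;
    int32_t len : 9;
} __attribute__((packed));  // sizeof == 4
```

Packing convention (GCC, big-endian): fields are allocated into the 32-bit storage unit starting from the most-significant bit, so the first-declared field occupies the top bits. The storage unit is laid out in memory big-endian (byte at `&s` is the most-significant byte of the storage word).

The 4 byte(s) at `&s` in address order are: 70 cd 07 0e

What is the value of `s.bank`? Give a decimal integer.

[0]=0x70 [1]=0xcd [2]=0x07 [3]=0x0e (big-endian) → word 0x70cd070e
rsvd [30+:2] = (word>>30) & 0x3 = 1
prio [23+:7] = (word>>23) & 0x7f = 97
ver [16+:7] = (word>>16) & 0x7f = 77
id [12+:4] = (word>>12) & 0xf = 0
bank [9+:3] = (word>>9) & 0x7 = 3  ←
len [0+:9] = (word>>0) & 0x1ff = 270
bank signed 3b, MSB=0: value = 3

3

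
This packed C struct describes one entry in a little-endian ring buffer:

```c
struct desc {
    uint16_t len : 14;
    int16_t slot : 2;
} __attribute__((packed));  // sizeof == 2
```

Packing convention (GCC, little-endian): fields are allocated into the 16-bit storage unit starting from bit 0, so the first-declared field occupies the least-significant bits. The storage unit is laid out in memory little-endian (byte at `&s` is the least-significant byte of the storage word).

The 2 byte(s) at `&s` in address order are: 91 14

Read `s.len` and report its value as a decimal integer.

5265

[0]=0x91 [1]=0x14 (little-endian) → word 0x1491
len [0+:14] = (word>>0) & 0x3fff = 5265  ←
slot [14+:2] = (word>>14) & 0x3 = 0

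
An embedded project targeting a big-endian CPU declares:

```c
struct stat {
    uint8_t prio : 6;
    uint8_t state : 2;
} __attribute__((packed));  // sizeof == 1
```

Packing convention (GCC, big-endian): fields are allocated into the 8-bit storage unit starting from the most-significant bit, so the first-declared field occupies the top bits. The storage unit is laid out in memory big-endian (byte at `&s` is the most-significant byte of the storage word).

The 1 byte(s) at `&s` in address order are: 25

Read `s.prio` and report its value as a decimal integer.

9

[0]=0x25 (big-endian) → word 0x25
prio [2+:6] = (word>>2) & 0x3f = 9  ←
state [0+:2] = (word>>0) & 0x3 = 1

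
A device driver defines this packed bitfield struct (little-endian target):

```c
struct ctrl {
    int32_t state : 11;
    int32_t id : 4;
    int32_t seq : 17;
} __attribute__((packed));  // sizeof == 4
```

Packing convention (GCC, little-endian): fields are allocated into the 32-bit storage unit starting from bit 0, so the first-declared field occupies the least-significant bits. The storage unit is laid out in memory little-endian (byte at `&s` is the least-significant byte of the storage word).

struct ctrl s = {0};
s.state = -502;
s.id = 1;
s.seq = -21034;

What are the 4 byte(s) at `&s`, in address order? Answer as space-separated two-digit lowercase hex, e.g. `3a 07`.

state:11 = -502 → 0x60a << 0 → word 0x0000060a
id:4 = 1 → 0x1 << 11 → word 0x00000e0a
seq:17 = -21034 → 0x1add6 << 15 → word 0xd6eb0e0a
word = 0xd6eb0e0a → little-endian bytes:
  [0]=0x0a  [1]=0x0e  [2]=0xeb  [3]=0xd6

0a 0e eb d6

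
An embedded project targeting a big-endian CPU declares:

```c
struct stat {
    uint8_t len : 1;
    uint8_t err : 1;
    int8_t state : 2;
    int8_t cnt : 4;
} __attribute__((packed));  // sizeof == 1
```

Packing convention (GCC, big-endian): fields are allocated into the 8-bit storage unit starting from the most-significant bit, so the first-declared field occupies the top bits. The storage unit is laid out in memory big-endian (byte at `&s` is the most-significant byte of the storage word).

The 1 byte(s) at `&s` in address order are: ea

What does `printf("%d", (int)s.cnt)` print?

[0]=0xea (big-endian) → word 0xea
len [7+:1] = (word>>7) & 0x1 = 1
err [6+:1] = (word>>6) & 0x1 = 1
state [4+:2] = (word>>4) & 0x3 = 2
cnt [0+:4] = (word>>0) & 0xf = 10  ←
cnt signed 4b, MSB=1: 10 - 16 = -6

-6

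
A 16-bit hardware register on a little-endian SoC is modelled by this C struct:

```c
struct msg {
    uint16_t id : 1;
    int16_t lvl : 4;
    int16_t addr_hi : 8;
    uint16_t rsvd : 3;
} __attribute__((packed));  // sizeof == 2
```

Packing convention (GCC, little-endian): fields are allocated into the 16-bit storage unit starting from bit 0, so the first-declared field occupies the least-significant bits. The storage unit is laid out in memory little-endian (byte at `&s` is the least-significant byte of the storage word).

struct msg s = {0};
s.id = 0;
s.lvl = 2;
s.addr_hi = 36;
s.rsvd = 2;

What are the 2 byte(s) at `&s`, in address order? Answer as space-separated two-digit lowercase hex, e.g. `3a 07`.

id:1 = 0 → 0x0 << 0 → word 0x0000
lvl:4 = 2 → 0x2 << 1 → word 0x0004
addr_hi:8 = 36 → 0x24 << 5 → word 0x0484
rsvd:3 = 2 → 0x2 << 13 → word 0x4484
word = 0x4484 → little-endian bytes:
  [0]=0x84  [1]=0x44

84 44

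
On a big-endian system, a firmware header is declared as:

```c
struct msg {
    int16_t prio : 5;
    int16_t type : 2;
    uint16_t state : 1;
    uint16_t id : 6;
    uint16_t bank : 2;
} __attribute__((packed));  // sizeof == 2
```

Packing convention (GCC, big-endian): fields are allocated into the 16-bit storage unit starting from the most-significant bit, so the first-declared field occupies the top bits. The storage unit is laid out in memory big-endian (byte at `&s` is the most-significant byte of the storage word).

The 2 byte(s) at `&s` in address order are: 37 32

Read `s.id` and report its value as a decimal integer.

12

[0]=0x37 [1]=0x32 (big-endian) → word 0x3732
prio [11+:5] = (word>>11) & 0x1f = 6
type [9+:2] = (word>>9) & 0x3 = 3
state [8+:1] = (word>>8) & 0x1 = 1
id [2+:6] = (word>>2) & 0x3f = 12  ←
bank [0+:2] = (word>>0) & 0x3 = 2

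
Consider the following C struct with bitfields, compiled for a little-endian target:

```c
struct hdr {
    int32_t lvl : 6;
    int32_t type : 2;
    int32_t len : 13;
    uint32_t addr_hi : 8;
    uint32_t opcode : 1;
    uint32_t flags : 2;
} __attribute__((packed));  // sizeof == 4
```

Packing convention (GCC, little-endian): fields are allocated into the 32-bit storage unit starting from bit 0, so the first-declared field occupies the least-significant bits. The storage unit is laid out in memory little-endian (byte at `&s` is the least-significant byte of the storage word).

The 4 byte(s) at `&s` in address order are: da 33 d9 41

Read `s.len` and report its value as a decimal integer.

[0]=0xda [1]=0x33 [2]=0xd9 [3]=0x41 (little-endian) → word 0x41d933da
lvl [0+:6] = (word>>0) & 0x3f = 26
type [6+:2] = (word>>6) & 0x3 = 3
len [8+:13] = (word>>8) & 0x1fff = 6451  ←
addr_hi [21+:8] = (word>>21) & 0xff = 14
opcode [29+:1] = (word>>29) & 0x1 = 0
flags [30+:2] = (word>>30) & 0x3 = 1
len signed 13b, MSB=1: 6451 - 8192 = -1741

-1741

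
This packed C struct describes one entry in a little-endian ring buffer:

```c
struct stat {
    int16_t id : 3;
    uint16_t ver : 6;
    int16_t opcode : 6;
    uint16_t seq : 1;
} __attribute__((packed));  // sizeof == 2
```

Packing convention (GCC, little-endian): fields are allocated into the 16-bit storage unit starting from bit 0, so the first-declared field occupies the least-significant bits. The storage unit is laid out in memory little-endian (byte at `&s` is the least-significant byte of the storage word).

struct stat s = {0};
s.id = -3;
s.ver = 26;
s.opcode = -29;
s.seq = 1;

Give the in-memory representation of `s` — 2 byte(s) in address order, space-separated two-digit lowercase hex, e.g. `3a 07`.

id:3 = -3 → 0x5 << 0 → word 0x0005
ver:6 = 26 → 0x1a << 3 → word 0x00d5
opcode:6 = -29 → 0x23 << 9 → word 0x46d5
seq:1 = 1 → 0x1 << 15 → word 0xc6d5
word = 0xc6d5 → little-endian bytes:
  [0]=0xd5  [1]=0xc6

d5 c6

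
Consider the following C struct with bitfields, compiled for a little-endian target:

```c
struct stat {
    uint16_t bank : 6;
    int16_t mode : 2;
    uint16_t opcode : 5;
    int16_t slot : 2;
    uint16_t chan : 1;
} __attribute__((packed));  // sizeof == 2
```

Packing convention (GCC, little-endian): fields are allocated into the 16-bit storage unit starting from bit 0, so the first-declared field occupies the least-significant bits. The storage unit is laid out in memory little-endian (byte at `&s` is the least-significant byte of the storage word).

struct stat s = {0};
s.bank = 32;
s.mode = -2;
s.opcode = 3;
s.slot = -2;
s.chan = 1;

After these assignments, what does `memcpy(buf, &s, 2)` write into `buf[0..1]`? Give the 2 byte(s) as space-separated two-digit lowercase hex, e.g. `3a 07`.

bank:6 = 32 → 0x20 << 0 → word 0x0020
mode:2 = -2 → 0x2 << 6 → word 0x00a0
opcode:5 = 3 → 0x3 << 8 → word 0x03a0
slot:2 = -2 → 0x2 << 13 → word 0x43a0
chan:1 = 1 → 0x1 << 15 → word 0xc3a0
word = 0xc3a0 → little-endian bytes:
  [0]=0xa0  [1]=0xc3

a0 c3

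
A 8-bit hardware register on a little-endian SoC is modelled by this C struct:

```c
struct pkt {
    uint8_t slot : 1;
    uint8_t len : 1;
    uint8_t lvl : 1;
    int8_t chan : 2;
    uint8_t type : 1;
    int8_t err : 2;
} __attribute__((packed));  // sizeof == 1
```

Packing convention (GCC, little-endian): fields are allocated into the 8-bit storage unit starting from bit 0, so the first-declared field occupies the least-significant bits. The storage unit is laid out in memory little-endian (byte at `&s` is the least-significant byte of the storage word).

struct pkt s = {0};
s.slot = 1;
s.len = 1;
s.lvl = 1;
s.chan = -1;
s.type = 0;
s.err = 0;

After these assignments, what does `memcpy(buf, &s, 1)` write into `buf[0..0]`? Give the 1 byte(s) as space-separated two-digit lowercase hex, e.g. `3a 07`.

1f

slot (1b) val=1 bits=0x1 at bit 0: 0x01
len (1b) val=1 bits=0x1 at bit 1: 0x03
lvl (1b) val=1 bits=0x1 at bit 2: 0x07
chan (2b) val=-1 bits=0x3 at bit 3: 0x1f
type (1b) val=0 bits=0x0 at bit 5: 0x1f
err (2b) val=0 bits=0x0 at bit 6: 0x1f
word = 0x1f → little-endian bytes:
  [0]=0x1f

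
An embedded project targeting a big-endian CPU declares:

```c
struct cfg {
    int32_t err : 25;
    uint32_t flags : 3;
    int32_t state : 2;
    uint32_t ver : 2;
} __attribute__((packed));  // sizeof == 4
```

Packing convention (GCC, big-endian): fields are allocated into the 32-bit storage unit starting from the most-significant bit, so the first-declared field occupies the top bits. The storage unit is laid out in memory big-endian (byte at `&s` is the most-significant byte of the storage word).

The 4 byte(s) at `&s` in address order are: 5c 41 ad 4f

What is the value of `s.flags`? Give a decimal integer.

4

[0]=0x5c [1]=0x41 [2]=0xad [3]=0x4f (big-endian) → word 0x5c41ad4f
err:25 @ bit 7 → (0x5c41ad4f>>7)&0x1ffffff = 0xb8835a
flags:3 @ bit 4 → (0x5c41ad4f>>4)&0x7 = 0x4  ←
state:2 @ bit 2 → (0x5c41ad4f>>2)&0x3 = 0x3
ver:2 @ bit 0 → (0x5c41ad4f>>0)&0x3 = 0x3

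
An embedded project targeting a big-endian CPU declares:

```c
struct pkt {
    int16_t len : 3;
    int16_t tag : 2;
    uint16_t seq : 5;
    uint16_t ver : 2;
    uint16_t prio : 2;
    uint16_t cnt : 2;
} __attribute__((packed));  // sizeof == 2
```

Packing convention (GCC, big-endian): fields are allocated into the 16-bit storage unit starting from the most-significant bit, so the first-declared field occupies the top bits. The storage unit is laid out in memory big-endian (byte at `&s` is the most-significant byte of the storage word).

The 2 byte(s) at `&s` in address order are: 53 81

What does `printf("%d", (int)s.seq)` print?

14

[0]=0x53 [1]=0x81 (big-endian) → word 0x5381
len [13+:3] = (word>>13) & 0x7 = 2
tag [11+:2] = (word>>11) & 0x3 = 2
seq [6+:5] = (word>>6) & 0x1f = 14  ←
ver [4+:2] = (word>>4) & 0x3 = 0
prio [2+:2] = (word>>2) & 0x3 = 0
cnt [0+:2] = (word>>0) & 0x3 = 1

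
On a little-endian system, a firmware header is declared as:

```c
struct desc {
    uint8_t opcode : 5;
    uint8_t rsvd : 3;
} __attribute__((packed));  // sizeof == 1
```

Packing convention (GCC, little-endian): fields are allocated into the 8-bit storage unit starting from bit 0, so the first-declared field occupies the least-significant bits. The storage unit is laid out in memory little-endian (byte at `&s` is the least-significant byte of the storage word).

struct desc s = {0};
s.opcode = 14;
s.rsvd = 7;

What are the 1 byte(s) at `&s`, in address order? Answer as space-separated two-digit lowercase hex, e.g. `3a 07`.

ee

opcode (5b) val=14 bits=0xe at bit 0: 0x0e
rsvd (3b) val=7 bits=0x7 at bit 5: 0xee
word = 0xee → little-endian bytes:
  [0]=0xee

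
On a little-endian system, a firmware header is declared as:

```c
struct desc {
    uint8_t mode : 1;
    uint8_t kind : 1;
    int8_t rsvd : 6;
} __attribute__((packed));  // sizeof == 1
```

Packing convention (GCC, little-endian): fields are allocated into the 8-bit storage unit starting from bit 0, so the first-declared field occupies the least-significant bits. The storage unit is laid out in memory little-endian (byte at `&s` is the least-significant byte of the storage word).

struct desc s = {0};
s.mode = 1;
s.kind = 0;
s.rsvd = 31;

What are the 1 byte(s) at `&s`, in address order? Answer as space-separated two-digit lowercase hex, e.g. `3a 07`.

7d

mode:1 = 1 → 0x1 << 0 → word 0x01
kind:1 = 0 → 0x0 << 1 → word 0x01
rsvd:6 = 31 → 0x1f << 2 → word 0x7d
word = 0x7d → little-endian bytes:
  [0]=0x7d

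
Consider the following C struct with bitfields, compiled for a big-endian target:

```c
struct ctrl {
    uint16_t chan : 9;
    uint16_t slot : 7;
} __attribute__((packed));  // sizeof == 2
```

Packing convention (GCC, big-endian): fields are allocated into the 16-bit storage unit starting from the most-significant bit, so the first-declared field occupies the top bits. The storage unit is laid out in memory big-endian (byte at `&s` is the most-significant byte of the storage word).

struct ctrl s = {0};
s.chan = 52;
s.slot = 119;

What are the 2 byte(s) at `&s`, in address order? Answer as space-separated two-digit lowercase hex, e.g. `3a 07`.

[7+:9] chan=52 & 0x1ff = 0x34; word=0x1a00
[0+:7] slot=119 & 0x7f = 0x77; word=0x1a77
word = 0x1a77 → big-endian bytes:
  [0]=0x1a  [1]=0x77

1a 77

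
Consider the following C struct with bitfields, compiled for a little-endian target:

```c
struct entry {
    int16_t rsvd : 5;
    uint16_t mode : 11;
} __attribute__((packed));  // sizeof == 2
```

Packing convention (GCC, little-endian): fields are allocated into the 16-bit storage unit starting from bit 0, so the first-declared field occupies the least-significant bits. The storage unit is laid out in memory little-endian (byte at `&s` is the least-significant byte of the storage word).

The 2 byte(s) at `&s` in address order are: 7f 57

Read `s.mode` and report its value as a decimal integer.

699

[0]=0x7f [1]=0x57 (little-endian) → word 0x577f
rsvd [0+:5] = (word>>0) & 0x1f = 31
mode [5+:11] = (word>>5) & 0x7ff = 699  ←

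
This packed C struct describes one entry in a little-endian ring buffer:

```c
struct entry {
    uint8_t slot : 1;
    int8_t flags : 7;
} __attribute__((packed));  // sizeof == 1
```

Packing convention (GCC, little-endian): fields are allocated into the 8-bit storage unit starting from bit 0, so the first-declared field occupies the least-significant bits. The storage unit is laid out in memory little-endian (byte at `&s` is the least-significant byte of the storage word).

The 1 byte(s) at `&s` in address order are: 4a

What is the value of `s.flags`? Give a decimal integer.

[0]=0x4a (little-endian) → word 0x4a
slot [0+:1] = (word>>0) & 0x1 = 0
flags [1+:7] = (word>>1) & 0x7f = 37  ←
flags signed 7b, MSB=0: value = 37

37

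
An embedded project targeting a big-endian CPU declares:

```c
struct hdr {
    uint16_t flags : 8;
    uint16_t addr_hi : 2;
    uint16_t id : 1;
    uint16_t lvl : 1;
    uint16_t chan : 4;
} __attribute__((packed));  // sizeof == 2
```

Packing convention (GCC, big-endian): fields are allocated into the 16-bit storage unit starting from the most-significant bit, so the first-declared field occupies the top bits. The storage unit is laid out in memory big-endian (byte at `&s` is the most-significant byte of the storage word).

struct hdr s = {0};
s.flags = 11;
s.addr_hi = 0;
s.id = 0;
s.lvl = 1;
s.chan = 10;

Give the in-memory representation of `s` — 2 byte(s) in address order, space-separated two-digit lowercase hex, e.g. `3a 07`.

0b 1a

[8+:8] flags=11 & 0xff = 0xb; word=0x0b00
[6+:2] addr_hi=0 & 0x3 = 0x0; word=0x0b00
[5+:1] id=0 & 0x1 = 0x0; word=0x0b00
[4+:1] lvl=1 & 0x1 = 0x1; word=0x0b10
[0+:4] chan=10 & 0xf = 0xa; word=0x0b1a
word = 0x0b1a → big-endian bytes:
  [0]=0x0b  [1]=0x1a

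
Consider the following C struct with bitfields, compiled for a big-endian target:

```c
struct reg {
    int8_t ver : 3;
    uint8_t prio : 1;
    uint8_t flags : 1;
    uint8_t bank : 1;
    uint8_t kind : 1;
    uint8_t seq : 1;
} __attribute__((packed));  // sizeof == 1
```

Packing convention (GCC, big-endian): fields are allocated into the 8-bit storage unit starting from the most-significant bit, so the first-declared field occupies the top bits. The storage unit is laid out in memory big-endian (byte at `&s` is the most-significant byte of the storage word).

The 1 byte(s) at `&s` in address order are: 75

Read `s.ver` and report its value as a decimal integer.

3

[0]=0x75 (big-endian) → word 0x75
ver:3 @ bit 5 → (0x75>>5)&0x7 = 0x3  ←
prio:1 @ bit 4 → (0x75>>4)&0x1 = 0x1
flags:1 @ bit 3 → (0x75>>3)&0x1 = 0x0
bank:1 @ bit 2 → (0x75>>2)&0x1 = 0x1
kind:1 @ bit 1 → (0x75>>1)&0x1 = 0x0
seq:1 @ bit 0 → (0x75>>0)&0x1 = 0x1
ver signed 3b, MSB=0: value = 3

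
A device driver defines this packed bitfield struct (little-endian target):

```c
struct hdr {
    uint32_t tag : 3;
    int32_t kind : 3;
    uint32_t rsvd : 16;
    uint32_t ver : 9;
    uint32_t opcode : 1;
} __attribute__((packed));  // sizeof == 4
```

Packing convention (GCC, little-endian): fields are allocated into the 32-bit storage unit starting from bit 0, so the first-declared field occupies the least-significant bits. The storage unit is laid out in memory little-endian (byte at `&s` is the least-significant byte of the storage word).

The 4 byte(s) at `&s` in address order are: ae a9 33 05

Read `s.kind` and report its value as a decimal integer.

[0]=0xae [1]=0xa9 [2]=0x33 [3]=0x05 (little-endian) → word 0x0533a9ae
tag:3 @ bit 0 → (0x0533a9ae>>0)&0x7 = 0x6
kind:3 @ bit 3 → (0x0533a9ae>>3)&0x7 = 0x5  ←
rsvd:16 @ bit 6 → (0x0533a9ae>>6)&0xffff = 0xcea6
ver:9 @ bit 22 → (0x0533a9ae>>22)&0x1ff = 0x14
opcode:1 @ bit 31 → (0x0533a9ae>>31)&0x1 = 0x0
kind signed 3b, MSB=1: 5 - 8 = -3

-3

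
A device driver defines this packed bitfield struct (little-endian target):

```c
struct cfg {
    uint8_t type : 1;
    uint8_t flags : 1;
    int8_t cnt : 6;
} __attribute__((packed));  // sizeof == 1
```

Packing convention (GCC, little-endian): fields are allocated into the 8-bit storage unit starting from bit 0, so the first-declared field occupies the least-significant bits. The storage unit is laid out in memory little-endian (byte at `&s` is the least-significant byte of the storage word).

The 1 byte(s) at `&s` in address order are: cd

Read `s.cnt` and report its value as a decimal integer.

[0]=0xcd (little-endian) → word 0xcd
type:1 @ bit 0 → (0xcd>>0)&0x1 = 0x1
flags:1 @ bit 1 → (0xcd>>1)&0x1 = 0x0
cnt:6 @ bit 2 → (0xcd>>2)&0x3f = 0x33  ←
cnt signed 6b, MSB=1: 51 - 64 = -13

-13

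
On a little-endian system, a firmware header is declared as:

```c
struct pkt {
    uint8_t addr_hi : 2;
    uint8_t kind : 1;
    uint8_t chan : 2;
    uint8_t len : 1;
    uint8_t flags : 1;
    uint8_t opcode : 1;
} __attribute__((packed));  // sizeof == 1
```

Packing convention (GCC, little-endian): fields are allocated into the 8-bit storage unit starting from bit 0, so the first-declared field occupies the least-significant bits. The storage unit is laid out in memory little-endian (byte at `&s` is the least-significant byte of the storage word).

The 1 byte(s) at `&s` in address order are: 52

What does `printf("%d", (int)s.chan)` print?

[0]=0x52 (little-endian) → word 0x52
addr_hi [0+:2] = (word>>0) & 0x3 = 2
kind [2+:1] = (word>>2) & 0x1 = 0
chan [3+:2] = (word>>3) & 0x3 = 2  ←
len [5+:1] = (word>>5) & 0x1 = 0
flags [6+:1] = (word>>6) & 0x1 = 1
opcode [7+:1] = (word>>7) & 0x1 = 0

2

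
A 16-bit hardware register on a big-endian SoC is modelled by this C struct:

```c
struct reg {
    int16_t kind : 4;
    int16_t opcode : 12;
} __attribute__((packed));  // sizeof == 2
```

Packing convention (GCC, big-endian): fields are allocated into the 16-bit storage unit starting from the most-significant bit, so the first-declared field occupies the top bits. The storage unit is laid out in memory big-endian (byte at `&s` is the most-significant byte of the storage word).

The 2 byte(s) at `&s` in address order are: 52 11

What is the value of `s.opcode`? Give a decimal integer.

529

[0]=0x52 [1]=0x11 (big-endian) → word 0x5211
kind:4 @ bit 12 → (0x5211>>12)&0xf = 0x5
opcode:12 @ bit 0 → (0x5211>>0)&0xfff = 0x211  ←
opcode signed 12b, MSB=0: value = 529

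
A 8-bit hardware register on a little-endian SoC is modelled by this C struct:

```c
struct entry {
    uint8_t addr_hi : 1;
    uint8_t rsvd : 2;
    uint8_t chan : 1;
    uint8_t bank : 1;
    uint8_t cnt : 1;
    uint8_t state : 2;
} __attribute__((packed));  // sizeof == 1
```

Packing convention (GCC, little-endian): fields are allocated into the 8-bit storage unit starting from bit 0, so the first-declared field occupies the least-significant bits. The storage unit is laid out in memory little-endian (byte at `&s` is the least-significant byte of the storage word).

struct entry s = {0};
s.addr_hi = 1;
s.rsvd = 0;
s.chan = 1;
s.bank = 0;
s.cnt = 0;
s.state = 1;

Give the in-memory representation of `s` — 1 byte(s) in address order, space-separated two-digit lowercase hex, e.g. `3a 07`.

49

addr_hi:1 = 1 → 0x1 << 0 → word 0x01
rsvd:2 = 0 → 0x0 << 1 → word 0x01
chan:1 = 1 → 0x1 << 3 → word 0x09
bank:1 = 0 → 0x0 << 4 → word 0x09
cnt:1 = 0 → 0x0 << 5 → word 0x09
state:2 = 1 → 0x1 << 6 → word 0x49
word = 0x49 → little-endian bytes:
  [0]=0x49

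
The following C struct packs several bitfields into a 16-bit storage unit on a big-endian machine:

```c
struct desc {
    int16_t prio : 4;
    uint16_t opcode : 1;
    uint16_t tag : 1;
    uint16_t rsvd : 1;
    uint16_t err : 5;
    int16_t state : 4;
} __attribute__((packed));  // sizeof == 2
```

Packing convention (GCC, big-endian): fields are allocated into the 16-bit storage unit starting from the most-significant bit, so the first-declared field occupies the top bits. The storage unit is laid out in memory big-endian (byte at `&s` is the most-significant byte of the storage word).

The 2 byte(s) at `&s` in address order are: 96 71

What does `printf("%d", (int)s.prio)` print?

-7

[0]=0x96 [1]=0x71 (big-endian) → word 0x9671
prio:4 @ bit 12 → (0x9671>>12)&0xf = 0x9  ←
opcode:1 @ bit 11 → (0x9671>>11)&0x1 = 0x0
tag:1 @ bit 10 → (0x9671>>10)&0x1 = 0x1
rsvd:1 @ bit 9 → (0x9671>>9)&0x1 = 0x1
err:5 @ bit 4 → (0x9671>>4)&0x1f = 0x7
state:4 @ bit 0 → (0x9671>>0)&0xf = 0x1
prio signed 4b, MSB=1: 9 - 16 = -7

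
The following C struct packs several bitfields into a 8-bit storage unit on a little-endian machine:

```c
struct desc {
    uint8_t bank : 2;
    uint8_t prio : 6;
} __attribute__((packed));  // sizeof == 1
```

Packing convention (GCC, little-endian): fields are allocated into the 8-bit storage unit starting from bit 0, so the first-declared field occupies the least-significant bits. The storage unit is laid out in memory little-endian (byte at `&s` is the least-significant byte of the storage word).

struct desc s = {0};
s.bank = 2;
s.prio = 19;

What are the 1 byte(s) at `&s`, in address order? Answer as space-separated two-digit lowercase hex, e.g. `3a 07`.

bank:2 = 2 → 0x2 << 0 → word 0x02
prio:6 = 19 → 0x13 << 2 → word 0x4e
word = 0x4e → little-endian bytes:
  [0]=0x4e

4e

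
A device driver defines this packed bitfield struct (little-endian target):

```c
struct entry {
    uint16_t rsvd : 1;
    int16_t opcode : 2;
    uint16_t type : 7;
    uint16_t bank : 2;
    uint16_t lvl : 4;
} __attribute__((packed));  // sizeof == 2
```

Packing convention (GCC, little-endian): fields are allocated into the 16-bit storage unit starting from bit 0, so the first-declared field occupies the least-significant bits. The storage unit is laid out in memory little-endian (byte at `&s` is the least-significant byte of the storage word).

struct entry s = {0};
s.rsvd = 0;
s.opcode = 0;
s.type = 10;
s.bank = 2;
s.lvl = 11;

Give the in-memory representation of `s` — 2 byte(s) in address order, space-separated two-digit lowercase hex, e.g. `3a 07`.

50 b8

[0+:1] rsvd=0 & 0x1 = 0x0; word=0x0000
[1+:2] opcode=0 & 0x3 = 0x0; word=0x0000
[3+:7] type=10 & 0x7f = 0xa; word=0x0050
[10+:2] bank=2 & 0x3 = 0x2; word=0x0850
[12+:4] lvl=11 & 0xf = 0xb; word=0xb850
word = 0xb850 → little-endian bytes:
  [0]=0x50  [1]=0xb8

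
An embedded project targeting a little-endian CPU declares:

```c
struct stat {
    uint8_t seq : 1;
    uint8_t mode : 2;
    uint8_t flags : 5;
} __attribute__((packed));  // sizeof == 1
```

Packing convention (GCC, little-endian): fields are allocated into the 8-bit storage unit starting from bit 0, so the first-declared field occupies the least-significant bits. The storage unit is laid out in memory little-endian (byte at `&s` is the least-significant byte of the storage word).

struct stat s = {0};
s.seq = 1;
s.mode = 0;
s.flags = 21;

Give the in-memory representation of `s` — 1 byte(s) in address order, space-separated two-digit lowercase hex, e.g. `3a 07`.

a9

[0+:1] seq=1 & 0x1 = 0x1; word=0x01
[1+:2] mode=0 & 0x3 = 0x0; word=0x01
[3+:5] flags=21 & 0x1f = 0x15; word=0xa9
word = 0xa9 → little-endian bytes:
  [0]=0xa9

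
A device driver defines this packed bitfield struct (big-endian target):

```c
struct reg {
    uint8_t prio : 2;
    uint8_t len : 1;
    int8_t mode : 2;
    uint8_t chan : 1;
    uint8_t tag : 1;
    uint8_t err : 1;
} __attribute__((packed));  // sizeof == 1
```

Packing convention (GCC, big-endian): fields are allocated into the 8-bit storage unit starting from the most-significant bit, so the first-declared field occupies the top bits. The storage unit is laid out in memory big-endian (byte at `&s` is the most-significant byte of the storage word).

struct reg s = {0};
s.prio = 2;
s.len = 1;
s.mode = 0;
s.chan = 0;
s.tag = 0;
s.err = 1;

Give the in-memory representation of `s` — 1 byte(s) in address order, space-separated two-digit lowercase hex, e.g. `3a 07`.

a1

prio (2b) val=2 bits=0x2 at bit 6: 0x80
len (1b) val=1 bits=0x1 at bit 5: 0xa0
mode (2b) val=0 bits=0x0 at bit 3: 0xa0
chan (1b) val=0 bits=0x0 at bit 2: 0xa0
tag (1b) val=0 bits=0x0 at bit 1: 0xa0
err (1b) val=1 bits=0x1 at bit 0: 0xa1
word = 0xa1 → big-endian bytes:
  [0]=0xa1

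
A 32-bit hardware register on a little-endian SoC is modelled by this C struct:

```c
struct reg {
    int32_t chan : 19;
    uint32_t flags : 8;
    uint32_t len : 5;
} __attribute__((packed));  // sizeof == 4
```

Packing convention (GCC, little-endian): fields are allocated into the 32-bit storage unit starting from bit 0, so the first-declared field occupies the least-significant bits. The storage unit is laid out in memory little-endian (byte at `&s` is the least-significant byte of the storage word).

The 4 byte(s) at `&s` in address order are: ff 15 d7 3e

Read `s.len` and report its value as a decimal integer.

7

[0]=0xff [1]=0x15 [2]=0xd7 [3]=0x3e (little-endian) → word 0x3ed715ff
chan [0+:19] = (word>>0) & 0x7ffff = 464383
flags [19+:8] = (word>>19) & 0xff = 218
len [27+:5] = (word>>27) & 0x1f = 7  ←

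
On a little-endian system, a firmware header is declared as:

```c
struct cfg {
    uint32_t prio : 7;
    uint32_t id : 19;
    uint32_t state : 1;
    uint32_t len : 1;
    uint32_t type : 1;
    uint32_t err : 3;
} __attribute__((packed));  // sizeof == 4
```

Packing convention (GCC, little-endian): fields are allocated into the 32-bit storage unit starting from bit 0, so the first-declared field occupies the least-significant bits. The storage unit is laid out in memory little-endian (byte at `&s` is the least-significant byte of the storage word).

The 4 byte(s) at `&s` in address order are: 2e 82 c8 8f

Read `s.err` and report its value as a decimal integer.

[0]=0x2e [1]=0x82 [2]=0xc8 [3]=0x8f (little-endian) → word 0x8fc8822e
prio [0+:7] = (word>>0) & 0x7f = 46
id [7+:19] = (word>>7) & 0x7ffff = 495876
state [26+:1] = (word>>26) & 0x1 = 1
len [27+:1] = (word>>27) & 0x1 = 1
type [28+:1] = (word>>28) & 0x1 = 0
err [29+:3] = (word>>29) & 0x7 = 4  ←

4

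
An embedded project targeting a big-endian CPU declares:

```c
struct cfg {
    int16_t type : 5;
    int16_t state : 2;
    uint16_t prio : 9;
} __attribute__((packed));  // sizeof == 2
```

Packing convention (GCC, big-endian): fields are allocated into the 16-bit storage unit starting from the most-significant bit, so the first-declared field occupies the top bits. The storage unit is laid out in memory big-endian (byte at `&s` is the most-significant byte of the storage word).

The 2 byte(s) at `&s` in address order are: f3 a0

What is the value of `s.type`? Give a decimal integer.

[0]=0xf3 [1]=0xa0 (big-endian) → word 0xf3a0
type:5 @ bit 11 → (0xf3a0>>11)&0x1f = 0x1e  ←
state:2 @ bit 9 → (0xf3a0>>9)&0x3 = 0x1
prio:9 @ bit 0 → (0xf3a0>>0)&0x1ff = 0x1a0
type signed 5b, MSB=1: 30 - 32 = -2

-2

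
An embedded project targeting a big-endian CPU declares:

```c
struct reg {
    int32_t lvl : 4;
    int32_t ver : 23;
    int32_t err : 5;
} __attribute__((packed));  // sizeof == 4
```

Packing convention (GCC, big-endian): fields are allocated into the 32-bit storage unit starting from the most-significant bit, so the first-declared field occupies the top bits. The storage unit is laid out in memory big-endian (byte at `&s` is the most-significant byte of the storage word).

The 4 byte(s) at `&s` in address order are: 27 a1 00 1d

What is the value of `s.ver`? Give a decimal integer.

[0]=0x27 [1]=0xa1 [2]=0x00 [3]=0x1d (big-endian) → word 0x27a1001d
lvl:4 @ bit 28 → (0x27a1001d>>28)&0xf = 0x2
ver:23 @ bit 5 → (0x27a1001d>>5)&0x7fffff = 0x3d0800  ←
err:5 @ bit 0 → (0x27a1001d>>0)&0x1f = 0x1d
ver signed 23b, MSB=0: value = 3999744

3999744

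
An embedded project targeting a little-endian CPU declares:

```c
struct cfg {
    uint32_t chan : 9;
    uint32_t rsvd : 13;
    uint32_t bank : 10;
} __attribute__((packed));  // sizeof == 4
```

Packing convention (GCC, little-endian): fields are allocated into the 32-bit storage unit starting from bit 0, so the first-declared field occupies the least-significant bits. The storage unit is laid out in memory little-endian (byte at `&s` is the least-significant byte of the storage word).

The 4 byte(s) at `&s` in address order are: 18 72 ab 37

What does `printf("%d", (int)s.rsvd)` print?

[0]=0x18 [1]=0x72 [2]=0xab [3]=0x37 (little-endian) → word 0x37ab7218
chan:9 @ bit 0 → (0x37ab7218>>0)&0x1ff = 0x18
rsvd:13 @ bit 9 → (0x37ab7218>>9)&0x1fff = 0x15b9  ←
bank:10 @ bit 22 → (0x37ab7218>>22)&0x3ff = 0xde

5561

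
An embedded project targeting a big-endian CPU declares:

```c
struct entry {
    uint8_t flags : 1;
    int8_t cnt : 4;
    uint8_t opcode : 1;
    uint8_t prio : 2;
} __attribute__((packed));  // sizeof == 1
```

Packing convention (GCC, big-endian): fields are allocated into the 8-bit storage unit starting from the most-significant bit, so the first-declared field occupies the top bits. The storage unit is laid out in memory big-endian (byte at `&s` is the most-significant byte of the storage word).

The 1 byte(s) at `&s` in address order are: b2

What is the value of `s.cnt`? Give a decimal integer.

[0]=0xb2 (big-endian) → word 0xb2
flags [7+:1] = (word>>7) & 0x1 = 1
cnt [3+:4] = (word>>3) & 0xf = 6  ←
opcode [2+:1] = (word>>2) & 0x1 = 0
prio [0+:2] = (word>>0) & 0x3 = 2
cnt signed 4b, MSB=0: value = 6

6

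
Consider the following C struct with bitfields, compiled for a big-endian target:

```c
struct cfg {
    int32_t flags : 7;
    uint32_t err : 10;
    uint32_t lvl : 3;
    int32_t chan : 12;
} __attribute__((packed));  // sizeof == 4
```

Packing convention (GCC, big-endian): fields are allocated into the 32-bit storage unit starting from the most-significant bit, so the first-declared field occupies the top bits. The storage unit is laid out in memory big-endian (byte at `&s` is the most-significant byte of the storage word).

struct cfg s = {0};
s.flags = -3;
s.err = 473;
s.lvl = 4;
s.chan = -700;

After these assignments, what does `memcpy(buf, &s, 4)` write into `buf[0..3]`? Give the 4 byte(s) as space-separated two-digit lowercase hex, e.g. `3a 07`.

flags (7b) val=-3 bits=0x7d at bit 25: 0xfa000000
err (10b) val=473 bits=0x1d9 at bit 15: 0xfaec8000
lvl (3b) val=4 bits=0x4 at bit 12: 0xfaecc000
chan (12b) val=-700 bits=0xd44 at bit 0: 0xfaeccd44
word = 0xfaeccd44 → big-endian bytes:
  [0]=0xfa  [1]=0xec  [2]=0xcd  [3]=0x44

fa ec cd 44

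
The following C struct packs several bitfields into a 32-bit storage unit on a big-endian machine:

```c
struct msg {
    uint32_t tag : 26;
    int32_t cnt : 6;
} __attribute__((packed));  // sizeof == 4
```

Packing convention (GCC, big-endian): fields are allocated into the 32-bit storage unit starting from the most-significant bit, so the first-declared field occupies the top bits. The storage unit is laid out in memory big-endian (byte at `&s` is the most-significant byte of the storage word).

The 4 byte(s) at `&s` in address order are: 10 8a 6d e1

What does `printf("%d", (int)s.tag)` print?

4336055

[0]=0x10 [1]=0x8a [2]=0x6d [3]=0xe1 (big-endian) → word 0x108a6de1
tag [6+:26] = (word>>6) & 0x3ffffff = 4336055  ←
cnt [0+:6] = (word>>0) & 0x3f = 33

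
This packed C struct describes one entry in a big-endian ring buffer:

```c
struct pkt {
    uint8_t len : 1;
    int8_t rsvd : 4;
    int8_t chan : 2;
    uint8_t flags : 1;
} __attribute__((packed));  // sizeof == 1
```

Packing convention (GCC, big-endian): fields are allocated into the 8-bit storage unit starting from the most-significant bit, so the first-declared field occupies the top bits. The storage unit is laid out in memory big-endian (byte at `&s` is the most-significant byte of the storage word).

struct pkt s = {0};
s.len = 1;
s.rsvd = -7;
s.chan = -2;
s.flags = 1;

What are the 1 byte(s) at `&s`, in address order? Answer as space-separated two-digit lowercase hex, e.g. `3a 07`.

[7+:1] len=1 & 0x1 = 0x1; word=0x80
[3+:4] rsvd=-7 & 0xf = 0x9; word=0xc8
[1+:2] chan=-2 & 0x3 = 0x2; word=0xcc
[0+:1] flags=1 & 0x1 = 0x1; word=0xcd
word = 0xcd → big-endian bytes:
  [0]=0xcd

cd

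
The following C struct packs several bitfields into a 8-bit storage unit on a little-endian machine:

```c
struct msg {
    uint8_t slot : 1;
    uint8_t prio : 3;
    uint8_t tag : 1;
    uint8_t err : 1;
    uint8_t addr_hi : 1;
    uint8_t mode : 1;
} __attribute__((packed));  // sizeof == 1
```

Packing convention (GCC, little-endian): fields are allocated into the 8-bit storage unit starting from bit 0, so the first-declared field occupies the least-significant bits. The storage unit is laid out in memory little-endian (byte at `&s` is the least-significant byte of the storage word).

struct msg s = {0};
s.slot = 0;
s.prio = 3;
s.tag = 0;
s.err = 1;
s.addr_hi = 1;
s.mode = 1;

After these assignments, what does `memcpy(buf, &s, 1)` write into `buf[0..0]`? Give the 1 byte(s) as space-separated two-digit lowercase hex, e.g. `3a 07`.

e6

slot:1 = 0 → 0x0 << 0 → word 0x00
prio:3 = 3 → 0x3 << 1 → word 0x06
tag:1 = 0 → 0x0 << 4 → word 0x06
err:1 = 1 → 0x1 << 5 → word 0x26
addr_hi:1 = 1 → 0x1 << 6 → word 0x66
mode:1 = 1 → 0x1 << 7 → word 0xe6
word = 0xe6 → little-endian bytes:
  [0]=0xe6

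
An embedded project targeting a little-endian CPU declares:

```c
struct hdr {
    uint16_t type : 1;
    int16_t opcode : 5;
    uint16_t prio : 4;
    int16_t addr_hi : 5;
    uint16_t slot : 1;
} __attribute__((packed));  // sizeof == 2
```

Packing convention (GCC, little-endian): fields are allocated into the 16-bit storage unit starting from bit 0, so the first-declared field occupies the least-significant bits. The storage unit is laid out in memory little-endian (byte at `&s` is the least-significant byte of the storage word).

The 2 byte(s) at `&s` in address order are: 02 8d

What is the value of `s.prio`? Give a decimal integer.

[0]=0x02 [1]=0x8d (little-endian) → word 0x8d02
type [0+:1] = (word>>0) & 0x1 = 0
opcode [1+:5] = (word>>1) & 0x1f = 1
prio [6+:4] = (word>>6) & 0xf = 4  ←
addr_hi [10+:5] = (word>>10) & 0x1f = 3
slot [15+:1] = (word>>15) & 0x1 = 1

4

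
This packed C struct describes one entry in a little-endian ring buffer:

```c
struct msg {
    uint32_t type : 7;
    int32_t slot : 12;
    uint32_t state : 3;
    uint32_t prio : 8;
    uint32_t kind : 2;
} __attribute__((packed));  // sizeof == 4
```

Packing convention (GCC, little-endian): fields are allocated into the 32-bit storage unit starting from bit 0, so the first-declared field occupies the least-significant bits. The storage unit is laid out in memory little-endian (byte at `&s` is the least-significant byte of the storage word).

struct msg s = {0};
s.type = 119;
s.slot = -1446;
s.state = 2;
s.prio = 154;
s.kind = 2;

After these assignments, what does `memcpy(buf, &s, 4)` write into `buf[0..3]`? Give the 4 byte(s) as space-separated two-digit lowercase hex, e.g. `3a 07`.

type:7 = 119 → 0x77 << 0 → word 0x00000077
slot:12 = -1446 → 0xa5a << 7 → word 0x00052d77
state:3 = 2 → 0x2 << 19 → word 0x00152d77
prio:8 = 154 → 0x9a << 22 → word 0x26952d77
kind:2 = 2 → 0x2 << 30 → word 0xa6952d77
word = 0xa6952d77 → little-endian bytes:
  [0]=0x77  [1]=0x2d  [2]=0x95  [3]=0xa6

77 2d 95 a6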